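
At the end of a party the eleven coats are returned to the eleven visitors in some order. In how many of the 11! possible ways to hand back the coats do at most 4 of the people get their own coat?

39770686

Sum C(11,i)·!(11-i) for i = 0..4:
  i=0: C(11,0)·!11 = 1·14684570 = 14684570
  i=1: C(11,1)·!10 = 11·1334961 = 14684571
  i=2: C(11,2)·!9 = 55·133496 = 7342280
  i=3: C(11,3)·!8 = 165·14833 = 2447445
  i=4: C(11,4)·!7 = 330·1854 = 611820
Total = 39770686.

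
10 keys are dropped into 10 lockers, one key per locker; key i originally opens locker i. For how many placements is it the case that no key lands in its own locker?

By inclusion-exclusion, !10 = Σ (-1)^k · 10!/k! for k=0..10
= 10! - 10!/1! + 10!/2! - 10!/3! + 10!/4! - 10!/5! + 10!/6! - 10!/7! + 10!/8! - 10!/9! + 10!/10!
= 3628800 - 3628800 + 1814400 - 604800 + 151200 - 30240 + 5040 - 720 + 90 - 10 + 1
= 1334961

1334961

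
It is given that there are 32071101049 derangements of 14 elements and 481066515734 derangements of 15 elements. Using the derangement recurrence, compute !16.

7697064251745

!16 = (16-1)·(!15 + !14) = 15·(481066515734 + 32071101049) = 15·513137616783 = 7697064251745.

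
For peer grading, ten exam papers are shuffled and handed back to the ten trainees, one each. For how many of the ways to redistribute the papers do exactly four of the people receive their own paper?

55650

Choose which 4 of the 10 are fixed: C(10,4) = 210.
The remaining 6 must be deranged: !6 = 265.
Total: 210 × 265 = 55650.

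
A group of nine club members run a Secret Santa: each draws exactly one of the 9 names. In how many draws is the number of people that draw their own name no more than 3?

Sum C(9,i)·!(9-i) for i = 0..3:
  i=0: C(9,0)·!9 = 1·133496 = 133496
  i=1: C(9,1)·!8 = 9·14833 = 133497
  i=2: C(9,2)·!7 = 36·1854 = 66744
  i=3: C(9,3)·!6 = 84·265 = 22260
Total = 355997.

355997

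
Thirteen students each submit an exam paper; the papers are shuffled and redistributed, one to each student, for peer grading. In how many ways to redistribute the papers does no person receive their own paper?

2290792932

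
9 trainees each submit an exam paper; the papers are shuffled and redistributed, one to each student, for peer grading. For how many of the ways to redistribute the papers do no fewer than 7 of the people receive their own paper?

# with exactly i fixed is C(9,i)·!(9-i); sum over i=7..9:
  i=7: C(9,7)·!2 = 36·1 = 36
  i=8: C(9,8)·!1 = 9·0 = 0
  i=9: C(9,9)·!0 = 1·1 = 1
Total = 37.

37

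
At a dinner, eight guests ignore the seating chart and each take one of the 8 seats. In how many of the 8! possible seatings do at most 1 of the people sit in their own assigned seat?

29665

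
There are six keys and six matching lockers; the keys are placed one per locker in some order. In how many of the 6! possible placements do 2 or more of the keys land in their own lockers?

# with exactly i fixed is C(6,i)·!(6-i); sum over i=2..6:
  i=2: C(6,2)·!4 = 15·9 = 135
  i=3: C(6,3)·!3 = 20·2 = 40
  i=4: C(6,4)·!2 = 15·1 = 15
  i=5: C(6,5)·!1 = 6·0 = 0
  i=6: C(6,6)·!0 = 1·1 = 1
Total = 191.

191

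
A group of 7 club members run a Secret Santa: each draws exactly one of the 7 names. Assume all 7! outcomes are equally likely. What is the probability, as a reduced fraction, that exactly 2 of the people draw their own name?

11/60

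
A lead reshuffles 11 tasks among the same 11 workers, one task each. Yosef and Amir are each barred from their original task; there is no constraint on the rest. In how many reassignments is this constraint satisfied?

Let A_j be the event that the j-th constrained one is fixed. By inclusion-exclusion over the 2 events:
Σ_{j=0}^{2} (-1)^j C(2,j)(11-j)!
= C(2,0)·11! - C(2,1)·10! + C(2,2)·9!
= 39916800 - 7257600 + 362880
= 33022080

33022080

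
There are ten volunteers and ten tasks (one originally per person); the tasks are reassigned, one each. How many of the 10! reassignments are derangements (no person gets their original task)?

Use !n = n·!(n-1) + (-1)^n.
!10 = 10·133496 + 1 = 1334961

1334961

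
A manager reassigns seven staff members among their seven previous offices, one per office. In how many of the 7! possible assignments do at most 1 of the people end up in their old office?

3709

Sum C(7,i)·!(7-i) for i = 0..1:
  i=0: C(7,0)·!7 = 1·1854 = 1854
  i=1: C(7,1)·!6 = 7·265 = 1855
Total = 3709.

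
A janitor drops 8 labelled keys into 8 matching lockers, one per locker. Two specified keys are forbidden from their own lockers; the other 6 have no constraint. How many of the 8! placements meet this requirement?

30960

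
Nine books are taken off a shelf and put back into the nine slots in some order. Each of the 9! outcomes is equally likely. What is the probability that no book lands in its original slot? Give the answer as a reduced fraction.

Favorable outcomes: !9 = 133496.
Total outcomes: 9! = 362880.
Probability = 133496/362880 = 16687/45360.

16687/45360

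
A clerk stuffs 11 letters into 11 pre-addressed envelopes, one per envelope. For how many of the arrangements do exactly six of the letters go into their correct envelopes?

Choose which 6 of the 11 are fixed: C(11,6) = 462.
The remaining 5 must be deranged: !5 = 44.
Total: 462 × 44 = 20328.

20328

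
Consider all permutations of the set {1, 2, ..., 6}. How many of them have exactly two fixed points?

Pick the 2 fixed positions: C(6,2) = 15 ways.
The other 4 form a derangement: !4 = 9.
Total: 15 × 9 = 135.

135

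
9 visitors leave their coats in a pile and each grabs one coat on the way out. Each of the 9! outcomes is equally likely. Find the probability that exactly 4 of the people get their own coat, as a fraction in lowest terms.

Favorable outcomes: C(9,4)·!5 = 126·44 = 5544.
Total outcomes: 9! = 362880.
Probability = 5544/362880 = 11/720.

11/720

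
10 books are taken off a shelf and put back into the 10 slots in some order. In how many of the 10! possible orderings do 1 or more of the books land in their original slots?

Sum C(10,i)·!(10-i) for i = 1..10:
  i=1: C(10,1)·!9 = 10·133496 = 1334960
  i=2: C(10,2)·!8 = 45·14833 = 667485
  i=3: C(10,3)·!7 = 120·1854 = 222480
  i=4: C(10,4)·!6 = 210·265 = 55650
  i=5: C(10,5)·!5 = 252·44 = 11088
  i=6: C(10,6)·!4 = 210·9 = 1890
  i=7: C(10,7)·!3 = 120·2 = 240
  i=8: C(10,8)·!2 = 45·1 = 45
  i=9: C(10,9)·!1 = 10·0 = 0
  i=10: C(10,10)·!0 = 1·1 = 1
Total = 2293839.

2293839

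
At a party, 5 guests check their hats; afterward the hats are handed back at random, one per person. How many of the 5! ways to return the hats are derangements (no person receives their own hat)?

44

!5 = 5! · Σ_{k=0}^{5} (-1)^k/k!
= 5! - 5!/1! + 5!/2! - 5!/3! + 5!/4! - 5!/5!
= 120 - 120 + 60 - 20 + 5 - 1
= 44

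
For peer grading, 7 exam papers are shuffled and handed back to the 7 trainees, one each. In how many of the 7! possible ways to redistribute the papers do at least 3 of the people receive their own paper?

Sum C(7,i)·!(7-i) for i = 3..7:
  i=3: C(7,3)·!4 = 35·9 = 315
  i=4: C(7,4)·!3 = 35·2 = 70
  i=5: C(7,5)·!2 = 21·1 = 21
  i=6: C(7,6)·!1 = 7·0 = 0
  i=7: C(7,7)·!0 = 1·1 = 1
Total = 407.

407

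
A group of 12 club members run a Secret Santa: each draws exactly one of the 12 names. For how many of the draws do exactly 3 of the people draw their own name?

29369120

Choose which 3 of the 12 are fixed: C(12,3) = 220.
The remaining 9 must be deranged: !9 = 133496.
Total: 220 × 133496 = 29369120.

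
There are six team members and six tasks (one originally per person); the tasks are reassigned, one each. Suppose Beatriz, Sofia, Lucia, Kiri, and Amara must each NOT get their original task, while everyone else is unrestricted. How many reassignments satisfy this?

Let A_j be the event that the j-th constrained one is fixed. By inclusion-exclusion over the 5 events:
Σ_{j=0}^{5} (-1)^j C(5,j)(6-j)!
= C(5,0)·6! - C(5,1)·5! + C(5,2)·4! - C(5,3)·3! + C(5,4)·2! - C(5,5)·1!
= 720 - 600 + 240 - 60 + 10 - 1
= 309

309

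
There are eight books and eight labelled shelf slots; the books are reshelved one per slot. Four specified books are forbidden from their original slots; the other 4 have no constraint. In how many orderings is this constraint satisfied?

Inclusion-exclusion on the 4 forbidden self-matches:
Σ_{j=0}^{4} (-1)^j C(4,j)(8-j)!
= C(4,0)·8! - C(4,1)·7! + C(4,2)·6! - C(4,3)·5! + C(4,4)·4!
= 40320 - 20160 + 4320 - 480 + 24
= 24024

24024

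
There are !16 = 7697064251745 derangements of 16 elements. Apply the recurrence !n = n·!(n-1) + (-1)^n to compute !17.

130850092279664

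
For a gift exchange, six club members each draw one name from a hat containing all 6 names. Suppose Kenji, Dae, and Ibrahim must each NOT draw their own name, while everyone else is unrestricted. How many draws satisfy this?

Let A_j be the event that the j-th constrained one is fixed. By inclusion-exclusion over the 3 events:
Σ_{j=0}^{3} (-1)^j C(3,j)(6-j)!
= C(3,0)·6! - C(3,1)·5! + C(3,2)·4! - C(3,3)·3!
= 720 - 360 + 72 - 6
= 426

426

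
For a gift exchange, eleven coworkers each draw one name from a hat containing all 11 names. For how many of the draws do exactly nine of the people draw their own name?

55

Pick the 9 fixed positions: C(11,9) = 55 ways.
The other 2 form a derangement: !2 = 1.
Total: 55 × 1 = 55.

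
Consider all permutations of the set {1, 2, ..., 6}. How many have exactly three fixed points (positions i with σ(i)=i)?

40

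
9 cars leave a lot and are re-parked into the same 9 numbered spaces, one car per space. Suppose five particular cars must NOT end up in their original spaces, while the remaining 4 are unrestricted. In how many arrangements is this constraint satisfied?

205056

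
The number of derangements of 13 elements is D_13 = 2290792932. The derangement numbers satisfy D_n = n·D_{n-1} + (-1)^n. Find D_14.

D_14 = 14·2290792932 + 1 = 32071101049.

32071101049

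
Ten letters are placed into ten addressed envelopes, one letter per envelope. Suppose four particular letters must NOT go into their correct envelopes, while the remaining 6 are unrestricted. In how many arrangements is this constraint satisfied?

2399760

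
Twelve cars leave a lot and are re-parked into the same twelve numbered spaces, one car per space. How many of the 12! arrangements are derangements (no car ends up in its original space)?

176214841

By inclusion-exclusion, !12 = Σ (-1)^k · 12!/k! for k=0..12
= 12! - 12!/1! + 12!/2! - 12!/3! + 12!/4! - 12!/5! + 12!/6! - 12!/7! + 12!/8! - 12!/9! + 12!/10! - 12!/11! + 12!/12!
= 479001600 - 479001600 + 239500800 - 79833600 + 19958400 - 3991680 + 665280 - 95040 + 11880 - 1320 + 132 - 12 + 1
= 176214841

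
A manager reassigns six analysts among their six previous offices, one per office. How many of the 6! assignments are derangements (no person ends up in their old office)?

265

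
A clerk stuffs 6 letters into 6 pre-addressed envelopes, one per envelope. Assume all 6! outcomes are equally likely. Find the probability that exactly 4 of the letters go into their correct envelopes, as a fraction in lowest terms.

1/48

Favorable outcomes: C(6,4)·!2 = 15·1 = 15.
Total outcomes: 6! = 720.
Probability = 15/720 = 1/48.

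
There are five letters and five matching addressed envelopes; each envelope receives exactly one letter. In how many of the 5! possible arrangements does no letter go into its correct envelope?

!5 = 5! · Σ_{k=0}^{5} (-1)^k/k!
= 5! - 5!/1! + 5!/2! - 5!/3! + 5!/4! - 5!/5!
= 120 - 120 + 60 - 20 + 5 - 1
= 44

44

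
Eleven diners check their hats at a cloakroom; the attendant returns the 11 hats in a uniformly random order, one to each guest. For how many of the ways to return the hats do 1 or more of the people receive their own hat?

25232230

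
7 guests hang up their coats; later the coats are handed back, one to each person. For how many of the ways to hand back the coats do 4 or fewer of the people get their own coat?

Sum C(7,i)·!(7-i) for i = 0..4:
  i=0: C(7,0)·!7 = 1·1854 = 1854
  i=1: C(7,1)·!6 = 7·265 = 1855
  i=2: C(7,2)·!5 = 21·44 = 924
  i=3: C(7,3)·!4 = 35·9 = 315
  i=4: C(7,4)·!3 = 35·2 = 70
Total = 5018.

5018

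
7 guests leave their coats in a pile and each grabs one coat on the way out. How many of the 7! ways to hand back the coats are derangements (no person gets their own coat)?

1854

By inclusion-exclusion, !7 = Σ (-1)^k · 7!/k! for k=0..7
= 7! - 7!/1! + 7!/2! - 7!/3! + 7!/4! - 7!/5! + 7!/6! - 7!/7!
= 5040 - 5040 + 2520 - 840 + 210 - 42 + 7 - 1
= 1854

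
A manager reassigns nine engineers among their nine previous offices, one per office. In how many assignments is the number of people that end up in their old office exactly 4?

Pick the 4 fixed positions: C(9,4) = 126 ways.
The remaining 5 must be deranged: !5 = 44.
Total: 126 × 44 = 5544.

5544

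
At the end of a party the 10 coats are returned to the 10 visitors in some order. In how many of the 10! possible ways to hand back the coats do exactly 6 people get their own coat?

1890

Pick the 6 fixed positions: C(10,6) = 210 ways.
The remaining 4 must be deranged: !4 = 9.
Total: 210 × 9 = 1890.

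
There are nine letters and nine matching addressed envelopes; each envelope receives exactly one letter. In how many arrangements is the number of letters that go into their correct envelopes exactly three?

22260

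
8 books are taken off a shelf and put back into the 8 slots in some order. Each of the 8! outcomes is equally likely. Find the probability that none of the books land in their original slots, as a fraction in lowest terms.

2119/5760

Favorable outcomes: !8 = 14833.
Total outcomes: 8! = 40320.
Probability = 14833/40320 = 2119/5760.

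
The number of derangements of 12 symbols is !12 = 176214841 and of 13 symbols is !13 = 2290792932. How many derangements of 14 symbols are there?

32071101049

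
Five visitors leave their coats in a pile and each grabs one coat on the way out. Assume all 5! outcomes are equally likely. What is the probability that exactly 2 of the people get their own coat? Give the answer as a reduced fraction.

1/6

Favorable outcomes: C(5,2)·!3 = 10·2 = 20.
Total outcomes: 5! = 120.
Probability = 20/120 = 1/6.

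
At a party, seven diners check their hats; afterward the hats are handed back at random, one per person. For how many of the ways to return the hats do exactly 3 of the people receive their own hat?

Choose which 3 of the 7 are fixed: C(7,3) = 35.
The other 4 form a derangement: !4 = 9.
Total: 35 × 9 = 315.

315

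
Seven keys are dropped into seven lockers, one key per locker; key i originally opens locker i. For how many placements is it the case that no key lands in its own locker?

Use !n = n·!(n-1) + (-1)^n.
!7 = 7·265 - 1 = 1854

1854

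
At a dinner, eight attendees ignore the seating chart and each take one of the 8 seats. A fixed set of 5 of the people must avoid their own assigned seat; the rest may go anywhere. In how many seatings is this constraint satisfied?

Let A_j be the event that the j-th constrained one is fixed. By inclusion-exclusion over the 5 events:
Σ_{j=0}^{5} (-1)^j C(5,j)(8-j)!
= C(5,0)·8! - C(5,1)·7! + C(5,2)·6! - C(5,3)·5! + C(5,4)·4! - C(5,5)·3!
= 40320 - 25200 + 7200 - 1200 + 120 - 6
= 21234

21234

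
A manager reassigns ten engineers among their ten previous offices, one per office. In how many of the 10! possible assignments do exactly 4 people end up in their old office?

55650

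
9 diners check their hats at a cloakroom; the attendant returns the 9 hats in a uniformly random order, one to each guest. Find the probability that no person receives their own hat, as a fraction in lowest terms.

16687/45360

Favorable outcomes: !9 = 133496.
Total outcomes: 9! = 362880.
Probability = 133496/362880 = 16687/45360.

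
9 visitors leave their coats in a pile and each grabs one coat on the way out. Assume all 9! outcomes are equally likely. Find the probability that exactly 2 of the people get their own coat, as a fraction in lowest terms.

103/560

Favorable outcomes: C(9,2)·!7 = 36·1854 = 66744.
Total outcomes: 9! = 362880.
Probability = 66744/362880 = 103/560.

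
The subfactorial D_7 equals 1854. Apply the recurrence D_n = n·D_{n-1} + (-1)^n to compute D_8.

14833

D_8 = 8·1854 + 1 = 14833.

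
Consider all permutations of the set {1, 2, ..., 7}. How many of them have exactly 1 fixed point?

Choose which one of the 7 is fixed: C(7,1) = 7.
The remaining 6 must be deranged: !6 = 265.
Total: 7 × 265 = 1855.

1855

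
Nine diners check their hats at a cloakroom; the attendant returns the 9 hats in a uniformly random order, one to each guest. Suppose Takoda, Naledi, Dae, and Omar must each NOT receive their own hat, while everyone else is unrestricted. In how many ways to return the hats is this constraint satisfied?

229080

Let A_j be the event that the j-th constrained one is fixed. By inclusion-exclusion over the 4 events:
Σ_{j=0}^{4} (-1)^j C(4,j)(9-j)!
= C(4,0)·9! - C(4,1)·8! + C(4,2)·7! - C(4,3)·6! + C(4,4)·5!
= 362880 - 161280 + 30240 - 2880 + 120
= 229080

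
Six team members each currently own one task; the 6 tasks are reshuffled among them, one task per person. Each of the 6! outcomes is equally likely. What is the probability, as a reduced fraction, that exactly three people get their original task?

Favorable outcomes: C(6,3)·!3 = 20·2 = 40.
Total outcomes: 6! = 720.
Probability = 40/720 = 1/18.

1/18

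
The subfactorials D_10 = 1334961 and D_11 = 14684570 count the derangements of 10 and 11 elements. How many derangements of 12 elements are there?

176214841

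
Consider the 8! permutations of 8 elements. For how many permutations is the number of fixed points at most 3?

39549

Sum C(8,i)·!(8-i) for i = 0..3:
  i=0: C(8,0)·!8 = 1·14833 = 14833
  i=1: C(8,1)·!7 = 8·1854 = 14832
  i=2: C(8,2)·!6 = 28·265 = 7420
  i=3: C(8,3)·!5 = 56·44 = 2464
Total = 39549.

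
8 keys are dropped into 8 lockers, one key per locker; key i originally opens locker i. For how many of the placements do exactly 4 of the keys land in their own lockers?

630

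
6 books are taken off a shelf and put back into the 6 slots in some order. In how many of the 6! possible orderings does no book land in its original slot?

Use !n = (n-1)(!(n-1) + !(n-2)).
!6 = 5·(44 + 9) = 5·53 = 265

265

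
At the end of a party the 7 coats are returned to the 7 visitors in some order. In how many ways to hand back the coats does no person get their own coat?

1854

!7 is the nearest integer to 7!/e.
7! = 5040, and 5040/e ≈ 1854.11, so !7 = 1854.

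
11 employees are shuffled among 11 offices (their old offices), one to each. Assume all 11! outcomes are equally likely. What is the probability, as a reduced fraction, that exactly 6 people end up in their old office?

11/21600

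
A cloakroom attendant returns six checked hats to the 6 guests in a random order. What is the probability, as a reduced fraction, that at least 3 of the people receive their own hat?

Favorable outcomes: Σ_{i≥3} C(6,i)·!(6-i) = 20·2 + 15·1 + 6·0 + 1·1 = 56.
Total outcomes: 6! = 720.
Probability = 56/720 = 7/90.

7/90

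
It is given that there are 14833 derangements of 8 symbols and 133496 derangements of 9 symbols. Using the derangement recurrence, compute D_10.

1334961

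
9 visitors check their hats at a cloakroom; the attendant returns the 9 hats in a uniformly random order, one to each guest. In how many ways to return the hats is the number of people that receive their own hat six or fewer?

# with exactly i fixed is C(9,i)·!(9-i); sum over i=0..6:
  i=0: C(9,0)·!9 = 1·133496 = 133496
  i=1: C(9,1)·!8 = 9·14833 = 133497
  i=2: C(9,2)·!7 = 36·1854 = 66744
  i=3: C(9,3)·!6 = 84·265 = 22260
  i=4: C(9,4)·!5 = 126·44 = 5544
  i=5: C(9,5)·!4 = 126·9 = 1134
  i=6: C(9,6)·!3 = 84·2 = 168
Total = 362843.

362843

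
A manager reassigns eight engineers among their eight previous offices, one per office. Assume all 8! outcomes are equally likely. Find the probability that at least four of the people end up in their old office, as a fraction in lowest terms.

257/13440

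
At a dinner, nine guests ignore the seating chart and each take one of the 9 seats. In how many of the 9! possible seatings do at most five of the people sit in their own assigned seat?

362675

Sum C(9,i)·!(9-i) for i = 0..5:
  i=0: C(9,0)·!9 = 1·133496 = 133496
  i=1: C(9,1)·!8 = 9·14833 = 133497
  i=2: C(9,2)·!7 = 36·1854 = 66744
  i=3: C(9,3)·!6 = 84·265 = 22260
  i=4: C(9,4)·!5 = 126·44 = 5544
  i=5: C(9,5)·!4 = 126·9 = 1134
Total = 362675.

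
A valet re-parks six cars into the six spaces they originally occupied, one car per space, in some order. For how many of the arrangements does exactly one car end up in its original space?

Pick the single fixed position: C(6,1) = 6 ways.
The remaining 5 must be deranged: !5 = 44.
Total: 6 × 44 = 264.

264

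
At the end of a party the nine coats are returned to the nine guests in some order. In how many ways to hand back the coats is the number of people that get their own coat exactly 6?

Choose which 6 of the 9 are fixed: C(9,6) = 84.
The other 3 form a derangement: !3 = 2.
Total: 84 × 2 = 168.

168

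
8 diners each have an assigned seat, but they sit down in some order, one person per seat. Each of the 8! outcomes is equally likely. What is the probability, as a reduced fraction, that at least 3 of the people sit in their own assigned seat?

Favorable outcomes: Σ_{i≥3} C(8,i)·!(8-i) = 56·44 + 70·9 + 56·2 + 28·1 + 8·0 + 1·1 = 3235.
Total outcomes: 8! = 40320.
Probability = 3235/40320 = 647/8064.

647/8064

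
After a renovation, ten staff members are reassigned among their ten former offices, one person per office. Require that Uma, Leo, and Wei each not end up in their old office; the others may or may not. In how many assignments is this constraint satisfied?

Let A_j be the event that the j-th constrained one is fixed. By inclusion-exclusion over the 3 events:
Σ_{j=0}^{3} (-1)^j C(3,j)(10-j)!
= C(3,0)·10! - C(3,1)·9! + C(3,2)·8! - C(3,3)·7!
= 3628800 - 1088640 + 120960 - 5040
= 2656080

2656080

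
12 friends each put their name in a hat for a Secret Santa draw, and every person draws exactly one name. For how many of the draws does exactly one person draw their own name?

Choose which one of the 12 is fixed: C(12,1) = 12.
The remaining 11 must be deranged: !11 = 14684570.
Total: 12 × 14684570 = 176214840.

176214840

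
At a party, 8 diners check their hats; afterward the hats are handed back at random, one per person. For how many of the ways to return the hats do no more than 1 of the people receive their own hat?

# with exactly i fixed is C(8,i)·!(8-i); sum over i=0..1:
  i=0: C(8,0)·!8 = 1·14833 = 14833
  i=1: C(8,1)·!7 = 8·1854 = 14832
Total = 29665.

29665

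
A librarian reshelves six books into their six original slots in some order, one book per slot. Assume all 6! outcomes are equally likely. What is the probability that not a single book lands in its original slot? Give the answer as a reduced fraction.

Favorable outcomes: !6 = 265.
Total outcomes: 6! = 720.
Probability = 265/720 = 53/144.

53/144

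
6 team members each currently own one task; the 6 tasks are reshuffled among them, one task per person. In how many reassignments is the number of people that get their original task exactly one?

264

Choose which one of the 6 is fixed: C(6,1) = 6.
The other 5 form a derangement: !5 = 44.
Total: 6 × 44 = 264.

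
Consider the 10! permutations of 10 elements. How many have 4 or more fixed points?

68914

Sum C(10,i)·!(10-i) for i = 4..10:
  i=4: C(10,4)·!6 = 210·265 = 55650
  i=5: C(10,5)·!5 = 252·44 = 11088
  i=6: C(10,6)·!4 = 210·9 = 1890
  i=7: C(10,7)·!3 = 120·2 = 240
  i=8: C(10,8)·!2 = 45·1 = 45
  i=9: C(10,9)·!1 = 10·0 = 0
  i=10: C(10,10)·!0 = 1·1 = 1
Total = 68914.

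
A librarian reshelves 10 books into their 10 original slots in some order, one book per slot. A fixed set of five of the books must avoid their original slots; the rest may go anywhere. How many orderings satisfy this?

2170680

Inclusion-exclusion on the 5 forbidden self-matches:
Σ_{j=0}^{5} (-1)^j C(5,j)(10-j)!
= C(5,0)·10! - C(5,1)·9! + C(5,2)·8! - C(5,3)·7! + C(5,4)·6! - C(5,5)·5!
= 3628800 - 1814400 + 403200 - 50400 + 3600 - 120
= 2170680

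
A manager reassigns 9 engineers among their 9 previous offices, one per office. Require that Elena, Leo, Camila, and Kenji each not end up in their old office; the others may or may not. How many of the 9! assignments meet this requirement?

Inclusion-exclusion on the 4 forbidden self-matches:
Σ_{j=0}^{4} (-1)^j C(4,j)(9-j)!
= C(4,0)·9! - C(4,1)·8! + C(4,2)·7! - C(4,3)·6! + C(4,4)·5!
= 362880 - 161280 + 30240 - 2880 + 120
= 229080

229080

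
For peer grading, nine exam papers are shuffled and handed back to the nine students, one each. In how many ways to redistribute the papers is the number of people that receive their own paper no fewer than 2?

95887

Sum C(9,i)·!(9-i) for i = 2..9:
  i=2: C(9,2)·!7 = 36·1854 = 66744
  i=3: C(9,3)·!6 = 84·265 = 22260
  i=4: C(9,4)·!5 = 126·44 = 5544
  i=5: C(9,5)·!4 = 126·9 = 1134
  i=6: C(9,6)·!3 = 84·2 = 168
  i=7: C(9,7)·!2 = 36·1 = 36
  i=8: C(9,8)·!1 = 9·0 = 0
  i=9: C(9,9)·!0 = 1·1 = 1
Total = 95887.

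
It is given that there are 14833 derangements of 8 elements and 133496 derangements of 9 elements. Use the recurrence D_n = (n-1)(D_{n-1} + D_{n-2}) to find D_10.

1334961

D_10 = (10-1)·(D_9 + D_8) = 9·(133496 + 14833) = 9·148329 = 1334961.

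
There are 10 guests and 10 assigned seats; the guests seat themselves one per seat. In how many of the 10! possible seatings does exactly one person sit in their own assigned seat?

1334960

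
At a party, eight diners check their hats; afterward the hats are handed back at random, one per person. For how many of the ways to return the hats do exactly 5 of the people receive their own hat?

Pick the 5 fixed positions: C(8,5) = 56 ways.
The other 3 form a derangement: !3 = 2.
Total: 56 × 2 = 112.

112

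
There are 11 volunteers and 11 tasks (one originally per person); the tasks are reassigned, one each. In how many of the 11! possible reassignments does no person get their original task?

14684570

Use !n = (n-1)(!(n-1) + !(n-2)).
!11 = 10·(1334961 + 133496) = 10·1468457 = 14684570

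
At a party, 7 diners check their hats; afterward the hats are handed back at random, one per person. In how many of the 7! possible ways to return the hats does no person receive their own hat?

1854

Recurrence: !7 = 7·!6 + (-1)^7.
!7 = 7·265 - 1 = 1854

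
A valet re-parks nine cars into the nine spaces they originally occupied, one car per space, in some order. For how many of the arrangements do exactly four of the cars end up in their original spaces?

5544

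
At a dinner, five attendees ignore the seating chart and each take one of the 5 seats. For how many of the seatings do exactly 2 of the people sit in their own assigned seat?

20

Choose which 2 of the 5 are fixed: C(5,2) = 10.
The other 3 form a derangement: !3 = 2.
Total: 10 × 2 = 20.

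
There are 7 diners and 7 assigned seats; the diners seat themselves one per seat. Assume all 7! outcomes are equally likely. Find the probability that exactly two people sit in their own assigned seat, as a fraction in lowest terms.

Favorable outcomes: C(7,2)·!5 = 21·44 = 924.
Total outcomes: 7! = 5040.
Probability = 924/5040 = 11/60.

11/60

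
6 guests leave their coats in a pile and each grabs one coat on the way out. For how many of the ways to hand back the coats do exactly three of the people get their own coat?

40

Choose which 3 of the 6 are fixed: C(6,3) = 20.
The other 3 form a derangement: !3 = 2.
Total: 20 × 2 = 40.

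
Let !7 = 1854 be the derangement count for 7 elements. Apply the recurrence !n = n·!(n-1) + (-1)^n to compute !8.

14833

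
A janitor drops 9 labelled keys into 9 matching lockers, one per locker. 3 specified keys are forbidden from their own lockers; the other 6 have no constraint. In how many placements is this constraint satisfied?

256320

Inclusion-exclusion on the 3 forbidden self-matches:
Σ_{j=0}^{3} (-1)^j C(3,j)(9-j)!
= C(3,0)·9! - C(3,1)·8! + C(3,2)·7! - C(3,3)·6!
= 362880 - 120960 + 15120 - 720
= 256320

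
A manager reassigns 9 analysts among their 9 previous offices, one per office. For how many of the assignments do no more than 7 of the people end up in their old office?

362879

Sum C(9,i)·!(9-i) for i = 0..7:
  i=0: C(9,0)·!9 = 1·133496 = 133496
  i=1: C(9,1)·!8 = 9·14833 = 133497
  i=2: C(9,2)·!7 = 36·1854 = 66744
  i=3: C(9,3)·!6 = 84·265 = 22260
  i=4: C(9,4)·!5 = 126·44 = 5544
  i=5: C(9,5)·!4 = 126·9 = 1134
  i=6: C(9,6)·!3 = 84·2 = 168
  i=7: C(9,7)·!2 = 36·1 = 36
Total = 362879.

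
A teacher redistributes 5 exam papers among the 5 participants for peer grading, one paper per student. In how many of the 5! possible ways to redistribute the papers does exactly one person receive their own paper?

Choose which one of the 5 is fixed: C(5,1) = 5.
The remaining 4 must be deranged: !4 = 9.
Total: 5 × 9 = 45.

45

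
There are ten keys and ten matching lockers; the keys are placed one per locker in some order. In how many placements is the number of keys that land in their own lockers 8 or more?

46

Sum C(10,i)·!(10-i) for i = 8..10:
  i=8: C(10,8)·!2 = 45·1 = 45
  i=9: C(10,9)·!1 = 10·0 = 0
  i=10: C(10,10)·!0 = 1·1 = 1
Total = 46.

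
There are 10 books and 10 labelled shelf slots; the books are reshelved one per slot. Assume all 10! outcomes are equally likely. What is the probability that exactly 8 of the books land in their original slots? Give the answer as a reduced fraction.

1/80640

Favorable outcomes: C(10,8)·!2 = 45·1 = 45.
Total outcomes: 10! = 3628800.
Probability = 45/3628800 = 1/80640.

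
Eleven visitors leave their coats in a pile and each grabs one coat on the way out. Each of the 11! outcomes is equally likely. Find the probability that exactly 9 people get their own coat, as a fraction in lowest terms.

1/725760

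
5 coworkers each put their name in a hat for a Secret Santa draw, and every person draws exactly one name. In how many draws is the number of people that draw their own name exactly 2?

20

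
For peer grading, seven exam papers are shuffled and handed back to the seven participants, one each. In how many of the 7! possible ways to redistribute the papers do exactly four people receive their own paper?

70

Pick the 4 fixed positions: C(7,4) = 35 ways.
The other 3 form a derangement: !3 = 2.
Total: 35 × 2 = 70.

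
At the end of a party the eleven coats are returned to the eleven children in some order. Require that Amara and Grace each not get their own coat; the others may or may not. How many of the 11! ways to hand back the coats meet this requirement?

Inclusion-exclusion on the 2 forbidden self-matches:
Σ_{j=0}^{2} (-1)^j C(2,j)(11-j)!
= C(2,0)·11! - C(2,1)·10! + C(2,2)·9!
= 39916800 - 7257600 + 362880
= 33022080

33022080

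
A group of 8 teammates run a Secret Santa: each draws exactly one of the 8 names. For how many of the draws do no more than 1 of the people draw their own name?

29665

# with exactly i fixed is C(8,i)·!(8-i); sum over i=0..1:
  i=0: C(8,0)·!8 = 1·14833 = 14833
  i=1: C(8,1)·!7 = 8·1854 = 14832
Total = 29665.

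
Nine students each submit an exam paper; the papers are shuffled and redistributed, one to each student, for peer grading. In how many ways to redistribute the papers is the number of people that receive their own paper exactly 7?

Pick the 7 fixed positions: C(9,7) = 36 ways.
The remaining 2 must be deranged: !2 = 1.
Total: 36 × 1 = 36.

36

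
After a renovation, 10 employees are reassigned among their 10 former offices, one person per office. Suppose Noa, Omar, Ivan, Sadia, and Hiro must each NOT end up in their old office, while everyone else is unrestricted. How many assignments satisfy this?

Inclusion-exclusion on the 5 forbidden self-matches:
Σ_{j=0}^{5} (-1)^j C(5,j)(10-j)!
= C(5,0)·10! - C(5,1)·9! + C(5,2)·8! - C(5,3)·7! + C(5,4)·6! - C(5,5)·5!
= 3628800 - 1814400 + 403200 - 50400 + 3600 - 120
= 2170680

2170680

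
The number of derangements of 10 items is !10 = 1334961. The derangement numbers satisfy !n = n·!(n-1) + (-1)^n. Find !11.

14684570

!11 = 11·1334961 - 1 = 14684570.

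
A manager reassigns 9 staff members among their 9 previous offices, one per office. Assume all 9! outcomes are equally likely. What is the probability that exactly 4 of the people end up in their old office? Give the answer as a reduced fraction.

11/720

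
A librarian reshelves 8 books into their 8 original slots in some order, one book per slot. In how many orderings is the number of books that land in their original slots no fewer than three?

3235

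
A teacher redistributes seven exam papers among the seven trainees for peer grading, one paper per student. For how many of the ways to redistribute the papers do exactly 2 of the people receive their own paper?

924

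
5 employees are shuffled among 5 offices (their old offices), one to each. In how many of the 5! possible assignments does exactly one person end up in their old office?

Choose which one of the 5 is fixed: C(5,1) = 5.
The other 4 form a derangement: !4 = 9.
Total: 5 × 9 = 45.

45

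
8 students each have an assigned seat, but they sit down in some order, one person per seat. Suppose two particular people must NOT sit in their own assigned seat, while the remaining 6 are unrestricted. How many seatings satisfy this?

Let A_j be the event that the j-th constrained one is fixed. By inclusion-exclusion over the 2 events:
Σ_{j=0}^{2} (-1)^j C(2,j)(8-j)!
= C(2,0)·8! - C(2,1)·7! + C(2,2)·6!
= 40320 - 10080 + 720
= 30960

30960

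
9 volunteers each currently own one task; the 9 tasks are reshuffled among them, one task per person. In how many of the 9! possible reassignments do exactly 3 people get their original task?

22260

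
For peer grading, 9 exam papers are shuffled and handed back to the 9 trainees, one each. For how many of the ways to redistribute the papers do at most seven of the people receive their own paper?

362879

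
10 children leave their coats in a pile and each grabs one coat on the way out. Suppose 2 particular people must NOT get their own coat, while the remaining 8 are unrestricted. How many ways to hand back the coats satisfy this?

2943360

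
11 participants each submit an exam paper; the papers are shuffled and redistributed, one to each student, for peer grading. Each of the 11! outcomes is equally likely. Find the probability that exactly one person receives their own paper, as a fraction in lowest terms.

Favorable outcomes: C(11,1)·!10 = 11·1334961 = 14684571.
Total outcomes: 11! = 39916800.
Probability = 14684571/39916800 = 16481/44800.

16481/44800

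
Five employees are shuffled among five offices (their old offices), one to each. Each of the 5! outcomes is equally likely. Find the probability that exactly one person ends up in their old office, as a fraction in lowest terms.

3/8

Favorable outcomes: C(5,1)·!4 = 5·9 = 45.
Total outcomes: 5! = 120.
Probability = 45/120 = 3/8.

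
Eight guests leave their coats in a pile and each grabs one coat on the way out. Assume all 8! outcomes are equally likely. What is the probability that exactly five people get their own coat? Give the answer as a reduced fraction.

Favorable outcomes: C(8,5)·!3 = 56·2 = 112.
Total outcomes: 8! = 40320.
Probability = 112/40320 = 1/360.

1/360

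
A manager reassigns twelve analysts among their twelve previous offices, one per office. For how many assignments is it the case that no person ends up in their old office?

176214841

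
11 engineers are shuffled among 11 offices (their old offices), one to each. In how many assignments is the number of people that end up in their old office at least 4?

757934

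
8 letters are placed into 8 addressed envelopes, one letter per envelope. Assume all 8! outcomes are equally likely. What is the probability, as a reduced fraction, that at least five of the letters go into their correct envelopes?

Favorable outcomes: Σ_{i≥5} C(8,i)·!(8-i) = 56·2 + 28·1 + 8·0 + 1·1 = 141.
Total outcomes: 8! = 40320.
Probability = 141/40320 = 47/13440.

47/13440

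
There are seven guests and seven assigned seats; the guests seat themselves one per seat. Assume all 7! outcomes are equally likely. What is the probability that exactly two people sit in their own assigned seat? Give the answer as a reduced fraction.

11/60

Favorable outcomes: C(7,2)·!5 = 21·44 = 924.
Total outcomes: 7! = 5040.
Probability = 924/5040 = 11/60.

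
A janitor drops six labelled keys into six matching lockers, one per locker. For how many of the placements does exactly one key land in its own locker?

Pick the single fixed position: C(6,1) = 6 ways.
The other 5 form a derangement: !5 = 44.
Total: 6 × 44 = 264.

264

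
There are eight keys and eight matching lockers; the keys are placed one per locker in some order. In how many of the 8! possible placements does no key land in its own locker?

The subfactorial !8 = [8!/e] (nearest integer).
8! = 40320, and 40320/e ≈ 14832.90, so !8 = 14833.

14833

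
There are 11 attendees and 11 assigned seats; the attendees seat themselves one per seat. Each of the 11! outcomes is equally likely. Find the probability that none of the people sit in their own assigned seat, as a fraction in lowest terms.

1468457/3991680

Favorable outcomes: !11 = 14684570.
Total outcomes: 11! = 39916800.
Probability = 14684570/39916800 = 1468457/3991680.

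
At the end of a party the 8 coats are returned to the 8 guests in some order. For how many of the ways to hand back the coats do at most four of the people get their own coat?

40179

# with exactly i fixed is C(8,i)·!(8-i); sum over i=0..4:
  i=0: C(8,0)·!8 = 1·14833 = 14833
  i=1: C(8,1)·!7 = 8·1854 = 14832
  i=2: C(8,2)·!6 = 28·265 = 7420
  i=3: C(8,3)·!5 = 56·44 = 2464
  i=4: C(8,4)·!4 = 70·9 = 630
Total = 40179.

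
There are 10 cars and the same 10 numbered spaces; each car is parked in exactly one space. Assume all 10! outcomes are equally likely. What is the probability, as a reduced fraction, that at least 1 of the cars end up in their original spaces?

28319/44800

Favorable outcomes: Σ_{i≥1} C(10,i)·!(10-i) = 10·133496 + 45·14833 + 120·1854 + 210·265 + 252·44 + 210·9 + 120·2 + 45·1 + 10·0 + 1·1 = 2293839.
Total outcomes: 10! = 3628800.
Probability = 2293839/3628800 = 28319/44800.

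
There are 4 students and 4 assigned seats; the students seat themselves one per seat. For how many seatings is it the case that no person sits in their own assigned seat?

9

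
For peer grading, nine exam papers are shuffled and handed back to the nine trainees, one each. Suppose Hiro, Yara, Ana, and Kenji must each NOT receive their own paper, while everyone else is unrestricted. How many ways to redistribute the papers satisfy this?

229080

Inclusion-exclusion on the 4 forbidden self-matches:
Σ_{j=0}^{4} (-1)^j C(4,j)(9-j)!
= C(4,0)·9! - C(4,1)·8! + C(4,2)·7! - C(4,3)·6! + C(4,4)·5!
= 362880 - 161280 + 30240 - 2880 + 120
= 229080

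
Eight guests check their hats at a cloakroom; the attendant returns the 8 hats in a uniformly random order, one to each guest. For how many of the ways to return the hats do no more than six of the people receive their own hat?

Sum C(8,i)·!(8-i) for i = 0..6:
  i=0: C(8,0)·!8 = 1·14833 = 14833
  i=1: C(8,1)·!7 = 8·1854 = 14832
  i=2: C(8,2)·!6 = 28·265 = 7420
  i=3: C(8,3)·!5 = 56·44 = 2464
  i=4: C(8,4)·!4 = 70·9 = 630
  i=5: C(8,5)·!3 = 56·2 = 112
  i=6: C(8,6)·!2 = 28·1 = 28
Total = 40319.

40319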